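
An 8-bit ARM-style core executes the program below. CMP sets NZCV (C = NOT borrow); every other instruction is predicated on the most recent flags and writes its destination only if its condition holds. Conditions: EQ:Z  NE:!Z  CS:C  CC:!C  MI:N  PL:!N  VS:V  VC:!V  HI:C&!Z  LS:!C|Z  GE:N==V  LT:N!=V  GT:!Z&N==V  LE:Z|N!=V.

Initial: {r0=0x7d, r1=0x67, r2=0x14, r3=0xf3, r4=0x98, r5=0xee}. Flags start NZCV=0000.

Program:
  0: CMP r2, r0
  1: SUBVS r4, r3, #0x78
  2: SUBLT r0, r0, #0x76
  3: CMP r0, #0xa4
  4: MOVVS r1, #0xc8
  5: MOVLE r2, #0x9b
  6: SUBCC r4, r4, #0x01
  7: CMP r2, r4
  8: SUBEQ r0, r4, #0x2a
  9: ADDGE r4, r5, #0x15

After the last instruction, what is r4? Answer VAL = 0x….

0: ✓ CMP  NZCV=1000
1: · SUBVS
2: ✓ SUBLT  r0←0x07
3: ✓ CMP  NZCV=0000
4: · MOVVS
5: · MOVLE
6: ✓ SUBCC  r4←0x97
7: ✓ CMP  NZCV=0000
8: · SUBEQ
9: ✓ ADDGE  r4←0x03

VAL = 0x03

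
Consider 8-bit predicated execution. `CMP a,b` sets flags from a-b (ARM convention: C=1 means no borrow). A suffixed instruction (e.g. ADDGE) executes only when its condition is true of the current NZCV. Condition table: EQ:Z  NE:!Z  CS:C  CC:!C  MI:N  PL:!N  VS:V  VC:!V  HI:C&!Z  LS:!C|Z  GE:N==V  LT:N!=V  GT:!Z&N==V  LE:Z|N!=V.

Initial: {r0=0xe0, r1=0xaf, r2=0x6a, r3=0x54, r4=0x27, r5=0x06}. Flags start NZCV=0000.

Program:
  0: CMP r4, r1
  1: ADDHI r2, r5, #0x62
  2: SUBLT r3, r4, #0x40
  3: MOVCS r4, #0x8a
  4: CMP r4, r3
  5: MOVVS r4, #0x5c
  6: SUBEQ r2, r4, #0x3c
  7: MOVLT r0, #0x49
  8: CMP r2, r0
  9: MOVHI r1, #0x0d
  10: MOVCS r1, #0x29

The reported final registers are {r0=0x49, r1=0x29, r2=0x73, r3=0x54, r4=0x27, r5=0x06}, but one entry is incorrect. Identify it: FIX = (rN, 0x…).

FIX = (r2, 0x6a)

[0] flags=0000 → (cmp)
[1] flags=0000 HI?F → skip
[2] flags=0000 LT?F → skip
[3] flags=0000 CS?F → skip
[4] flags=1000 → (cmp)
[5] flags=1000 VS?F → skip
[6] flags=1000 EQ?F → skip
[7] flags=1000 LT?T → r0=0x49
[8] flags=0010 → (cmp)
[9] flags=0010 HI?T → r1=0x0d
[10] flags=0010 CS?T → r1=0x29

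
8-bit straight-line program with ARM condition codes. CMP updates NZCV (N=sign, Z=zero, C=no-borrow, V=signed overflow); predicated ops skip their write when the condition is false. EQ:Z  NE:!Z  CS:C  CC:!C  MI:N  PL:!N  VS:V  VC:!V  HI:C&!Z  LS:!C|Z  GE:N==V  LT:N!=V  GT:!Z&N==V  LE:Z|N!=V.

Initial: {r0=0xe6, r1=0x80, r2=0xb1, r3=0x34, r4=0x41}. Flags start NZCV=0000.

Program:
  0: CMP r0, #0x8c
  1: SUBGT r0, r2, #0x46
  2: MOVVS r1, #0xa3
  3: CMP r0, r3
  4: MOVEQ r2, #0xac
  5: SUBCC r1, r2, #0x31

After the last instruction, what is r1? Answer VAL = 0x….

0: ✓ CMP  NZCV=0010
1: ✓ SUBGT  r0←0x6b
2: · MOVVS
3: ✓ CMP  NZCV=0010
4: · MOVEQ
5: · SUBCC

VAL = 0x80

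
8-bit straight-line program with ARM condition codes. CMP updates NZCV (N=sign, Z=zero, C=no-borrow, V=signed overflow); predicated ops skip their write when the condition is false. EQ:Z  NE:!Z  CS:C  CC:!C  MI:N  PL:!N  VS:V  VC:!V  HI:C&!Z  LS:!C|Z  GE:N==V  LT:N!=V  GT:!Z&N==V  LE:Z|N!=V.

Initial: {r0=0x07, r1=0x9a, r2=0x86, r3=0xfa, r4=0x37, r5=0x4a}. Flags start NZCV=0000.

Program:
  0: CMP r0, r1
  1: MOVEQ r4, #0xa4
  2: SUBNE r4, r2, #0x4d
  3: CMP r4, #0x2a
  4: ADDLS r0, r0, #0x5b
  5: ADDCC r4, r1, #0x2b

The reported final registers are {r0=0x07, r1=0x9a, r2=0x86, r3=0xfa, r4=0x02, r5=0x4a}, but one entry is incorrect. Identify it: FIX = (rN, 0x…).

FIX = (r4, 0x39)

0: ✓ CMP  NZCV=0000
1: · MOVEQ
2: ✓ SUBNE  r4←0x39
3: ✓ CMP  NZCV=0010
4: · ADDLS
5: · ADDCC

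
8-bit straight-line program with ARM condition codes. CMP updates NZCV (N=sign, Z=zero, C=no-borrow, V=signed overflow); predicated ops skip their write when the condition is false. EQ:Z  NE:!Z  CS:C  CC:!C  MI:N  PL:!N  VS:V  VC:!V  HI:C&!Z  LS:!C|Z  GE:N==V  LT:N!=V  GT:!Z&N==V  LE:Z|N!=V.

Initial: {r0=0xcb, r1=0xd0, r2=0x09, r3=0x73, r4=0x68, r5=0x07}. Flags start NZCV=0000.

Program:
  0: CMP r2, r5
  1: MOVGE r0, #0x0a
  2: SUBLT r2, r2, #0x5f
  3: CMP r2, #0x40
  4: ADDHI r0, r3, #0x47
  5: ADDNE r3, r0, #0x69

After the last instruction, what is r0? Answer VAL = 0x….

0: ✓ CMP  NZCV=0010
1: ✓ MOVGE  r0←0x0a
2: · SUBLT
3: ✓ CMP  NZCV=1000
4: · ADDHI
5: ✓ ADDNE  r3←0x73

VAL = 0x0a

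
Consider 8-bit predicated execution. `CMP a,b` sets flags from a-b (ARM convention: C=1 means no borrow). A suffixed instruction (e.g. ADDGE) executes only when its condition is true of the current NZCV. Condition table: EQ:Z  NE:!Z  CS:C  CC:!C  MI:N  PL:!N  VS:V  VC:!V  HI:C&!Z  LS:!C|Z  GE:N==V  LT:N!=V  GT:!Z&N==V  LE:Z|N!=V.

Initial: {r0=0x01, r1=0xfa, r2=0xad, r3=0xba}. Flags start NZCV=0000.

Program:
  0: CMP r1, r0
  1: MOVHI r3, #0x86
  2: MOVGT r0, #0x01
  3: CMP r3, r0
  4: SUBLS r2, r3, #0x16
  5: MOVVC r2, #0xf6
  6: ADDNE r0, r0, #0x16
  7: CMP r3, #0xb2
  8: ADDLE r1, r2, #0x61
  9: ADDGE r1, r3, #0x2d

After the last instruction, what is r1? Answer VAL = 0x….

0: ✓ CMP  NZCV=1010
1: ✓ MOVHI  r3←0x86
2: · MOVGT
3: ✓ CMP  NZCV=1010
4: · SUBLS
5: ✓ MOVVC  r2←0xf6
6: ✓ ADDNE  r0←0x17
7: ✓ CMP  NZCV=1000
8: ✓ ADDLE  r1←0x57
9: · ADDGE

VAL = 0x57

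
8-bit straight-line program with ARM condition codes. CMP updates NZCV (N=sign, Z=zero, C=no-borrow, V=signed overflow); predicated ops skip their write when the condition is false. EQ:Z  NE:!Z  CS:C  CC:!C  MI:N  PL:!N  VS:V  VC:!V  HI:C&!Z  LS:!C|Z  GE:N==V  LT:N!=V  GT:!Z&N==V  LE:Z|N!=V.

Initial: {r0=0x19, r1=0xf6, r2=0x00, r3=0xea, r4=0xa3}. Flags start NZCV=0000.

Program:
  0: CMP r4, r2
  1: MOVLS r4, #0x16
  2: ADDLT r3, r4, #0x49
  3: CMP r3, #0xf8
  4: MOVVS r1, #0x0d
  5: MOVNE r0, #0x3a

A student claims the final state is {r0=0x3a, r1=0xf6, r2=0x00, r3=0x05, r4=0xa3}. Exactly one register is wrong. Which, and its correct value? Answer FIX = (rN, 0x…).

[0] flags=1010 → (cmp)
[1] flags=1010 LS?F → skip
[2] flags=1010 LT?T → r3=0xec
[3] flags=1000 → (cmp)
[4] flags=1000 VS?F → skip
[5] flags=1000 NE?T → r0=0x3a

FIX = (r3, 0xec)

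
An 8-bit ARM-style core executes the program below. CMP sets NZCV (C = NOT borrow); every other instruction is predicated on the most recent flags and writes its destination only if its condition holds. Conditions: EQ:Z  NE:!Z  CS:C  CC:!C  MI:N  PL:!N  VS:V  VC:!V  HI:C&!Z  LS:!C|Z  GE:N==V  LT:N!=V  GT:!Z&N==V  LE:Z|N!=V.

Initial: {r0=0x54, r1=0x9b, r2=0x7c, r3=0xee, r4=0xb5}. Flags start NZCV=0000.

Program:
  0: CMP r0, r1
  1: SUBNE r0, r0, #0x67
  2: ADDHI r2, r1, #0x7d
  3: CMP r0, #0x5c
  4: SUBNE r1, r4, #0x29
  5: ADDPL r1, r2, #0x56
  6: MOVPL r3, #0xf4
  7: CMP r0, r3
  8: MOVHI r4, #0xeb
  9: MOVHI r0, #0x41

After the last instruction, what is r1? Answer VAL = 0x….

0: ✓ CMP  NZCV=1001
1: ✓ SUBNE  r0←0xed
2: · ADDHI
3: ✓ CMP  NZCV=1010
4: ✓ SUBNE  r1←0x8c
5: · ADDPL
6: · MOVPL
7: ✓ CMP  NZCV=1000
8: · MOVHI
9: · MOVHI

VAL = 0x8c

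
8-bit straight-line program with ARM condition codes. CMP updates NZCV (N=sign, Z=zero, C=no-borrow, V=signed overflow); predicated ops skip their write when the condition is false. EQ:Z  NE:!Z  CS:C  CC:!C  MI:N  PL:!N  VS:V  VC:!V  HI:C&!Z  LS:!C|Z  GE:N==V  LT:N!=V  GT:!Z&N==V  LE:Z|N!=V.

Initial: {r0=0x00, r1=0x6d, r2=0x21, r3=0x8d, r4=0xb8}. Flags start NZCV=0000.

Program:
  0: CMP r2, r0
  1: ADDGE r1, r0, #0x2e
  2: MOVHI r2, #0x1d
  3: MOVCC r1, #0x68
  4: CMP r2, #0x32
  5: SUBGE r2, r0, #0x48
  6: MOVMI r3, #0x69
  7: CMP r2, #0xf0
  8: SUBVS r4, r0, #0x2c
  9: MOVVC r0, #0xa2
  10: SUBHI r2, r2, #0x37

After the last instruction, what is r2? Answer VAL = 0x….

VAL = 0x1d

[0] flags=0010 → (cmp)
[1] flags=0010 GE?T → r1=0x2e
[2] flags=0010 HI?T → r2=0x1d
[3] flags=0010 CC?F → skip
[4] flags=1000 → (cmp)
[5] flags=1000 GE?F → skip
[6] flags=1000 MI?T → r3=0x69
[7] flags=0000 → (cmp)
[8] flags=0000 VS?F → skip
[9] flags=0000 VC?T → r0=0xa2
[10] flags=0000 HI?F → skip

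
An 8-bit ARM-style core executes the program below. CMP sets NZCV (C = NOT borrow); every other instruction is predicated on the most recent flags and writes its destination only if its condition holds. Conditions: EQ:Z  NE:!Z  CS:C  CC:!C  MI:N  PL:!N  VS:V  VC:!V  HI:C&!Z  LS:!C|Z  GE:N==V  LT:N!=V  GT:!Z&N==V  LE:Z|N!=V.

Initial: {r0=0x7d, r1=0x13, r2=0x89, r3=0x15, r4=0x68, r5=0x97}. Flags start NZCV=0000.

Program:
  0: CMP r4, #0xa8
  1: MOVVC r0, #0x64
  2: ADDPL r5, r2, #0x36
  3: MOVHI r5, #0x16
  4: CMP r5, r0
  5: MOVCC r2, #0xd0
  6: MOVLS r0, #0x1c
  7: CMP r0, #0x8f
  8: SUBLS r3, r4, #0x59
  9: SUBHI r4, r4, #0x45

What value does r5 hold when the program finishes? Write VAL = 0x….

VAL = 0x97

[0] flags=1001 → (cmp)
[1] flags=1001 VC?F → skip
[2] flags=1001 PL?F → skip
[3] flags=1001 HI?F → skip
[4] flags=0011 → (cmp)
[5] flags=0011 CC?F → skip
[6] flags=0011 LS?F → skip
[7] flags=1001 → (cmp)
[8] flags=1001 LS?T → r3=0x0f
[9] flags=1001 HI?F → skip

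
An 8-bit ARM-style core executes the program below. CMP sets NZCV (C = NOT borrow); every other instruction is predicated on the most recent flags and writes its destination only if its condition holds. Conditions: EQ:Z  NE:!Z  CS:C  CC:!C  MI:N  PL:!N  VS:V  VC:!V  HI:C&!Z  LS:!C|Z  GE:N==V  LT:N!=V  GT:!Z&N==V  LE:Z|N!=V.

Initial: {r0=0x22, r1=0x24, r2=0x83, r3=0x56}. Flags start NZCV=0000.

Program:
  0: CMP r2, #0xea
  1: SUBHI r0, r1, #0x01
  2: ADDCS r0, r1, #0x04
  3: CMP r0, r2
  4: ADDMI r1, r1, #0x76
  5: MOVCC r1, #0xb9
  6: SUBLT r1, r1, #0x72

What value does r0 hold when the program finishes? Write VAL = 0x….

VAL = 0x22

[0] flags=1000 → (cmp)
[1] flags=1000 HI?F → skip
[2] flags=1000 CS?F → skip
[3] flags=1001 → (cmp)
[4] flags=1001 MI?T → r1=0x9a
[5] flags=1001 CC?T → r1=0xb9
[6] flags=1001 LT?F → skip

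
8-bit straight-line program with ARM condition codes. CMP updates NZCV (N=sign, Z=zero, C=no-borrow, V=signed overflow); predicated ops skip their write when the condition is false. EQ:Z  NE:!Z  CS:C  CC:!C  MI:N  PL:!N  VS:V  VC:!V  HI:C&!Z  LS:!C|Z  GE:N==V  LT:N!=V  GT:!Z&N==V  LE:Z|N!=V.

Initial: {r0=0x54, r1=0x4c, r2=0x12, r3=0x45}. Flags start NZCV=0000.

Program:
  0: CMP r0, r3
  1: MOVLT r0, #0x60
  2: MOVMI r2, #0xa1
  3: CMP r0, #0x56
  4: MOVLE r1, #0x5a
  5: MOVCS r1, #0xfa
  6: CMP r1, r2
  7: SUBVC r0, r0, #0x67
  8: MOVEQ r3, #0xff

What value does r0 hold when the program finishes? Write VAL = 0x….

VAL = 0xed

[0] flags=0010 → (cmp)
[1] flags=0010 LT?F → skip
[2] flags=0010 MI?F → skip
[3] flags=1000 → (cmp)
[4] flags=1000 LE?T → r1=0x5a
[5] flags=1000 CS?F → skip
[6] flags=0010 → (cmp)
[7] flags=0010 VC?T → r0=0xed
[8] flags=0010 EQ?F → skip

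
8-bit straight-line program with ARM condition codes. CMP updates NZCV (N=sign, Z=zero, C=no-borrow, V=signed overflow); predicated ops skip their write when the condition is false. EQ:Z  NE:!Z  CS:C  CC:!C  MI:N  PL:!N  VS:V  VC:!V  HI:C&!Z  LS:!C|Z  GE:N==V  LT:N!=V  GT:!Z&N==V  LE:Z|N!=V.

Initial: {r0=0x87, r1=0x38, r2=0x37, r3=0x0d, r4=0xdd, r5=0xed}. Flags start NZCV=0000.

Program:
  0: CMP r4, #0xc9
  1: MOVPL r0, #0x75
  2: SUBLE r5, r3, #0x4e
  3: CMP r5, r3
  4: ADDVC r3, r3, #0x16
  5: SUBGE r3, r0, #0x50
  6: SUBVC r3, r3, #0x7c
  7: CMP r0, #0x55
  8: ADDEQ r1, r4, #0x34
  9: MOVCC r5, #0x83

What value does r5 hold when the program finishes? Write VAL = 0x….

0: ✓ CMP  NZCV=0010
1: ✓ MOVPL  r0←0x75
2: · SUBLE
3: ✓ CMP  NZCV=1010
4: ✓ ADDVC  r3←0x23
5: · SUBGE
6: ✓ SUBVC  r3←0xa7
7: ✓ CMP  NZCV=0010
8: · ADDEQ
9: · MOVCC

VAL = 0xed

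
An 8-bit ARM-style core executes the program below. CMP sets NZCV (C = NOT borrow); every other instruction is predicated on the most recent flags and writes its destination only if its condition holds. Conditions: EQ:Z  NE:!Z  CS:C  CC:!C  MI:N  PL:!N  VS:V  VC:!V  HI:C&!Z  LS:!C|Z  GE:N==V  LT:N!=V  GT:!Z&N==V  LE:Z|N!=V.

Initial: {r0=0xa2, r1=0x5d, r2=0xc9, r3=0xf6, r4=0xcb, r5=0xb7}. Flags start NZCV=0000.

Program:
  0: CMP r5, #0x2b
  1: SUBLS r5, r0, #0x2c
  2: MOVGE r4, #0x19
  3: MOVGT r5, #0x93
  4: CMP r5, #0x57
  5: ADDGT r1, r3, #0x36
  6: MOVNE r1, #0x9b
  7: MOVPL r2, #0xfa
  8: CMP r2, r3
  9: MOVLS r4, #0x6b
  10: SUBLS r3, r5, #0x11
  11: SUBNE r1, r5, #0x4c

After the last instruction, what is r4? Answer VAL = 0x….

VAL = 0xcb

0: ✓ CMP  NZCV=1010
1: · SUBLS
2: · MOVGE
3: · MOVGT
4: ✓ CMP  NZCV=0011
5: · ADDGT
6: ✓ MOVNE  r1←0x9b
7: ✓ MOVPL  r2←0xfa
8: ✓ CMP  NZCV=0010
9: · MOVLS
10: · SUBLS
11: ✓ SUBNE  r1←0x6b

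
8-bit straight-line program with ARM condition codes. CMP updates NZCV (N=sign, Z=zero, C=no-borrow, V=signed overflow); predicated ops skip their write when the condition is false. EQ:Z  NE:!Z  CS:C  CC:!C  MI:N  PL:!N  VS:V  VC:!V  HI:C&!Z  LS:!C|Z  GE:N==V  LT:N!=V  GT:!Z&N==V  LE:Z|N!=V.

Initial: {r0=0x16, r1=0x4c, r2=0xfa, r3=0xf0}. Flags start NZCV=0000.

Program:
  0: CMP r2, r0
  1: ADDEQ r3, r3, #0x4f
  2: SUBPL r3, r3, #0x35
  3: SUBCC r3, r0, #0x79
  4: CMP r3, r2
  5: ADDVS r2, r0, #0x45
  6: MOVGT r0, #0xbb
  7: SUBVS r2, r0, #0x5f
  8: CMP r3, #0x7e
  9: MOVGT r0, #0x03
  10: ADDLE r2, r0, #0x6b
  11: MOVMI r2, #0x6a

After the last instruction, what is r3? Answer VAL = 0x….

[0] flags=1010 → (cmp)
[1] flags=1010 EQ?F → skip
[2] flags=1010 PL?F → skip
[3] flags=1010 CC?F → skip
[4] flags=1000 → (cmp)
[5] flags=1000 VS?F → skip
[6] flags=1000 GT?F → skip
[7] flags=1000 VS?F → skip
[8] flags=0011 → (cmp)
[9] flags=0011 GT?F → skip
[10] flags=0011 LE?T → r2=0x81
[11] flags=0011 MI?F → skip

VAL = 0xf0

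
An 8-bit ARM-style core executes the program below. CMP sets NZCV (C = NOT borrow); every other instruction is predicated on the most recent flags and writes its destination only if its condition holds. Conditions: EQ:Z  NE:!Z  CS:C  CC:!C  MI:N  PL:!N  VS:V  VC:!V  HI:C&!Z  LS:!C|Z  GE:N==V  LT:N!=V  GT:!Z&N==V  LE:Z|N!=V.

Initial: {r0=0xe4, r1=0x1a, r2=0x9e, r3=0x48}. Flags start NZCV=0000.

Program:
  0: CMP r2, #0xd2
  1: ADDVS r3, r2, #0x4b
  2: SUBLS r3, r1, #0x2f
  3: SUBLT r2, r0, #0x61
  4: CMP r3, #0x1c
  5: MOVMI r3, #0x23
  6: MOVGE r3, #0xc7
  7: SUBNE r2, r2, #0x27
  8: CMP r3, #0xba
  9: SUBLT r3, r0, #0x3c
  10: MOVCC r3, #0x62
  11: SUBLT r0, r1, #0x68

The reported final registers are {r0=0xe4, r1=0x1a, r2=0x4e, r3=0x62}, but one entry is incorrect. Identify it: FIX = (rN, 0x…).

0: ✓ CMP  NZCV=1000
1: · ADDVS
2: ✓ SUBLS  r3←0xeb
3: ✓ SUBLT  r2←0x83
4: ✓ CMP  NZCV=1010
5: ✓ MOVMI  r3←0x23
6: · MOVGE
7: ✓ SUBNE  r2←0x5c
8: ✓ CMP  NZCV=0000
9: · SUBLT
10: ✓ MOVCC  r3←0x62
11: · SUBLT

FIX = (r2, 0x5c)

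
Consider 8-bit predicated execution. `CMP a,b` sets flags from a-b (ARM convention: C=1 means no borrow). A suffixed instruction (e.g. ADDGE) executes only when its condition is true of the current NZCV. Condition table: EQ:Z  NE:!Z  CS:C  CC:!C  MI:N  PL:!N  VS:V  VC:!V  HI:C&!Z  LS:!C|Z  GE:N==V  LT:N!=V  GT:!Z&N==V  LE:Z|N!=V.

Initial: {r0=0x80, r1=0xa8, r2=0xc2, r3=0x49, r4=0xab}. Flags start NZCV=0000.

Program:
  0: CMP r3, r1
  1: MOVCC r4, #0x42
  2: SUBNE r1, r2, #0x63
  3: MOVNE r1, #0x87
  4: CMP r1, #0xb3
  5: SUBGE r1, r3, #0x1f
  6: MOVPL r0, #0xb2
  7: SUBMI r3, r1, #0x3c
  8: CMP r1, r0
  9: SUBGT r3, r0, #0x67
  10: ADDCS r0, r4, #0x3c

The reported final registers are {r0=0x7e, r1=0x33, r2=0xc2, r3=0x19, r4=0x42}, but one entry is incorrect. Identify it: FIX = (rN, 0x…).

0: ✓ CMP  NZCV=1001
1: ✓ MOVCC  r4←0x42
2: ✓ SUBNE  r1←0x5f
3: ✓ MOVNE  r1←0x87
4: ✓ CMP  NZCV=1000
5: · SUBGE
6: · MOVPL
7: ✓ SUBMI  r3←0x4b
8: ✓ CMP  NZCV=0010
9: ✓ SUBGT  r3←0x19
10: ✓ ADDCS  r0←0x7e

FIX = (r1, 0x87)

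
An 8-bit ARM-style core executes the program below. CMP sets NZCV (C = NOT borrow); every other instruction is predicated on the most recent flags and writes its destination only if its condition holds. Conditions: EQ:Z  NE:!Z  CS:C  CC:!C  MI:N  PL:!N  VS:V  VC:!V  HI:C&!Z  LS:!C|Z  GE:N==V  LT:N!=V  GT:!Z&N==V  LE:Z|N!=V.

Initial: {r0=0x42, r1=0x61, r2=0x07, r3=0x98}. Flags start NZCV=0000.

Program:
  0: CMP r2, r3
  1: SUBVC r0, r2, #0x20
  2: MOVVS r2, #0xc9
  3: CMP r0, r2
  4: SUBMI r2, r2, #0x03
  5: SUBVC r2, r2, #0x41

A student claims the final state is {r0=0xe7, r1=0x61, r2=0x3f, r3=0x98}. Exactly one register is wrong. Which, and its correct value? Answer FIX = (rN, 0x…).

FIX = (r2, 0xc3)

[0] flags=0000 → (cmp)
[1] flags=0000 VC?T → r0=0xe7
[2] flags=0000 VS?F → skip
[3] flags=1010 → (cmp)
[4] flags=1010 MI?T → r2=0x04
[5] flags=1010 VC?T → r2=0xc3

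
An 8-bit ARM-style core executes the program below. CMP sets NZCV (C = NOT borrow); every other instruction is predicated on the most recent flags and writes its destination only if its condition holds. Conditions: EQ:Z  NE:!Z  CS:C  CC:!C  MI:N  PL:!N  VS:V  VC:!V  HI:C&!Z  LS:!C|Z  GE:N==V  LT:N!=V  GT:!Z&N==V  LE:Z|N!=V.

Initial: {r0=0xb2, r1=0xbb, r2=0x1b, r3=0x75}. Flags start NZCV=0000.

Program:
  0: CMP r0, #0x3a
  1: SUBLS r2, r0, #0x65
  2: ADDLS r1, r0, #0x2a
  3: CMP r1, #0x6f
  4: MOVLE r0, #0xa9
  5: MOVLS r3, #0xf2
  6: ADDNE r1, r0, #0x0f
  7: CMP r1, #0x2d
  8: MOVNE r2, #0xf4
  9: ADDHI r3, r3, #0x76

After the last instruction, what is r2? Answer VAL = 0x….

VAL = 0xf4

0: ✓ CMP  NZCV=0011
1: · SUBLS
2: · ADDLS
3: ✓ CMP  NZCV=0011
4: ✓ MOVLE  r0←0xa9
5: · MOVLS
6: ✓ ADDNE  r1←0xb8
7: ✓ CMP  NZCV=1010
8: ✓ MOVNE  r2←0xf4
9: ✓ ADDHI  r3←0xeb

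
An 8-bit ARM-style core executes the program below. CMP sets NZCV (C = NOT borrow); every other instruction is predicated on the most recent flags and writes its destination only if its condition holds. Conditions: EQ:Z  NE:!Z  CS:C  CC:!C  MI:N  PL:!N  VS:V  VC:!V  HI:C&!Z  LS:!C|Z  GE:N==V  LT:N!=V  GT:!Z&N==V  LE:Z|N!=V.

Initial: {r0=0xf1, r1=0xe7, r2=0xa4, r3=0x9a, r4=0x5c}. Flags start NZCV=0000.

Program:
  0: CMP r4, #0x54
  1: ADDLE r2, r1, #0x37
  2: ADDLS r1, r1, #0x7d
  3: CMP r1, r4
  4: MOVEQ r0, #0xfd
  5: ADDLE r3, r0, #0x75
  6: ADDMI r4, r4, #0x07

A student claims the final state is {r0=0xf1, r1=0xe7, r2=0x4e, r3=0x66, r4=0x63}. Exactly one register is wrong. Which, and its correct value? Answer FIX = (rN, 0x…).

[0] flags=0010 → (cmp)
[1] flags=0010 LE?F → skip
[2] flags=0010 LS?F → skip
[3] flags=1010 → (cmp)
[4] flags=1010 EQ?F → skip
[5] flags=1010 LE?T → r3=0x66
[6] flags=1010 MI?T → r4=0x63

FIX = (r2, 0xa4)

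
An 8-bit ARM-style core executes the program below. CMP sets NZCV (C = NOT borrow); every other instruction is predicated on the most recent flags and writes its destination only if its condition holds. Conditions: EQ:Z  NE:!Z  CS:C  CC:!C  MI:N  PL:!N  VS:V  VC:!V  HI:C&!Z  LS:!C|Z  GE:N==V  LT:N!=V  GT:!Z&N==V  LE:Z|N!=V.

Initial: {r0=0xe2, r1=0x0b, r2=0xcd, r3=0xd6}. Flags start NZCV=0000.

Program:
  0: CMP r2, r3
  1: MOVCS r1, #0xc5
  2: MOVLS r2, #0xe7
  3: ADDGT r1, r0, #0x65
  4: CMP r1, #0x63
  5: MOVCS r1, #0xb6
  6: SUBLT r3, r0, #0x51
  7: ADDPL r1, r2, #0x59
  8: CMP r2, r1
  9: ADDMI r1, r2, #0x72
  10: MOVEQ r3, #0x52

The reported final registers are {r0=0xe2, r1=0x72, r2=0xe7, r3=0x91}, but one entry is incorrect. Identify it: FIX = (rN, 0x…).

[0] flags=1000 → (cmp)
[1] flags=1000 CS?F → skip
[2] flags=1000 LS?T → r2=0xe7
[3] flags=1000 GT?F → skip
[4] flags=1000 → (cmp)
[5] flags=1000 CS?F → skip
[6] flags=1000 LT?T → r3=0x91
[7] flags=1000 PL?F → skip
[8] flags=1010 → (cmp)
[9] flags=1010 MI?T → r1=0x59
[10] flags=1010 EQ?F → skip

FIX = (r1, 0x59)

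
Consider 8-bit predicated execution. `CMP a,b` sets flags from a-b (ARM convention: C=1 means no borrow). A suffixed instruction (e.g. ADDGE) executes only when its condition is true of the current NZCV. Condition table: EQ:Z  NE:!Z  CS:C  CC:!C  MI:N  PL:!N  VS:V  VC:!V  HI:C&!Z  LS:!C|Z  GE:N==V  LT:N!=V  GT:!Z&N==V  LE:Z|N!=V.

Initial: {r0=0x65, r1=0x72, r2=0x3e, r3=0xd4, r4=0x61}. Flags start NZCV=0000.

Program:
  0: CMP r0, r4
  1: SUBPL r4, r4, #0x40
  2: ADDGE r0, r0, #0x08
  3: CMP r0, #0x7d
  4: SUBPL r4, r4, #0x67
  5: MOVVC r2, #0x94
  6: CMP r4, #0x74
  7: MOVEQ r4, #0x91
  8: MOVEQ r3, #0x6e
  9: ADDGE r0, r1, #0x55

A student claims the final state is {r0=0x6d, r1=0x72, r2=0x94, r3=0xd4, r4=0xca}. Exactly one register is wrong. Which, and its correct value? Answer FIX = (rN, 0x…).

[0] flags=0010 → (cmp)
[1] flags=0010 PL?T → r4=0x21
[2] flags=0010 GE?T → r0=0x6d
[3] flags=1000 → (cmp)
[4] flags=1000 PL?F → skip
[5] flags=1000 VC?T → r2=0x94
[6] flags=1000 → (cmp)
[7] flags=1000 EQ?F → skip
[8] flags=1000 EQ?F → skip
[9] flags=1000 GE?F → skip

FIX = (r4, 0x21)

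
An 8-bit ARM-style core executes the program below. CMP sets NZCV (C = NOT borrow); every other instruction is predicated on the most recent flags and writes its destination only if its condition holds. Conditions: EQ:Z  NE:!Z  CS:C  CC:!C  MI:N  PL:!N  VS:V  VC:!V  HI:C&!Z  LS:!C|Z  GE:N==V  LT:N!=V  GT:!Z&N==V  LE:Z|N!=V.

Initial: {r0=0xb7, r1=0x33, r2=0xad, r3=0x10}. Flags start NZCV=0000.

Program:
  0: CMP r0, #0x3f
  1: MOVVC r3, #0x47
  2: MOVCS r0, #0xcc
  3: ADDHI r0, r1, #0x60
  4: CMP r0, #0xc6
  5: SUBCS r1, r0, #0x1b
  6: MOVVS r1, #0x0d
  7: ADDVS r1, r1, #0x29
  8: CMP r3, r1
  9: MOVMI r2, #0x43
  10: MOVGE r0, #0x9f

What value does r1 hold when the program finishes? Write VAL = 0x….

VAL = 0x33

[0] flags=0011 → (cmp)
[1] flags=0011 VC?F → skip
[2] flags=0011 CS?T → r0=0xcc
[3] flags=0011 HI?T → r0=0x93
[4] flags=1000 → (cmp)
[5] flags=1000 CS?F → skip
[6] flags=1000 VS?F → skip
[7] flags=1000 VS?F → skip
[8] flags=1000 → (cmp)
[9] flags=1000 MI?T → r2=0x43
[10] flags=1000 GE?F → skip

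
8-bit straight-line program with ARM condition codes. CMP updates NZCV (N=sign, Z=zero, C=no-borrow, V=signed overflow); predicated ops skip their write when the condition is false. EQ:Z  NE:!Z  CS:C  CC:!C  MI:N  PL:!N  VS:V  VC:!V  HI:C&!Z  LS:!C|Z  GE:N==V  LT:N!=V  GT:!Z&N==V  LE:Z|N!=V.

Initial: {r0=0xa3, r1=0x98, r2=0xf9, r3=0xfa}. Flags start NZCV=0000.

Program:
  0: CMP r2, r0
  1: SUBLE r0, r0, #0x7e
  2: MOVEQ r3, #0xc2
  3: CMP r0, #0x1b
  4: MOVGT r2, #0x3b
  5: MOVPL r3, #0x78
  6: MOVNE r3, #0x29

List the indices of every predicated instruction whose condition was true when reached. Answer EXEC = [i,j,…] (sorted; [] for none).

[0] flags=0010 → (cmp)
[1] flags=0010 LE?F → skip
[2] flags=0010 EQ?F → skip
[3] flags=1010 → (cmp)
[4] flags=1010 GT?F → skip
[5] flags=1010 PL?F → skip
[6] flags=1010 NE?T → r3=0x29

EXEC = [6]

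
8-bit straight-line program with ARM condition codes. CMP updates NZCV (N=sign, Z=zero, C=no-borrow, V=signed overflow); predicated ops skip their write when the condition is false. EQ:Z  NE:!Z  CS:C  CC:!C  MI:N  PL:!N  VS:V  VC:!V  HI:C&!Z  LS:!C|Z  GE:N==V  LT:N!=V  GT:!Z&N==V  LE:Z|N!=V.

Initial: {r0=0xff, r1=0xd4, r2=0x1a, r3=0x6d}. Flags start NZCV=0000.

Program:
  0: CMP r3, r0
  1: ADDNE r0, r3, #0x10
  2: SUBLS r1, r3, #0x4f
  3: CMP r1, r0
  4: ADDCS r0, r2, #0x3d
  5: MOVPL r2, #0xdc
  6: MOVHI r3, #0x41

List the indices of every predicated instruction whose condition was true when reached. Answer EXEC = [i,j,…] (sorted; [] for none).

[0] flags=0000 → (cmp)
[1] flags=0000 NE?T → r0=0x7d
[2] flags=0000 LS?T → r1=0x1e
[3] flags=1000 → (cmp)
[4] flags=1000 CS?F → skip
[5] flags=1000 PL?F → skip
[6] flags=1000 HI?F → skip

EXEC = [1,2]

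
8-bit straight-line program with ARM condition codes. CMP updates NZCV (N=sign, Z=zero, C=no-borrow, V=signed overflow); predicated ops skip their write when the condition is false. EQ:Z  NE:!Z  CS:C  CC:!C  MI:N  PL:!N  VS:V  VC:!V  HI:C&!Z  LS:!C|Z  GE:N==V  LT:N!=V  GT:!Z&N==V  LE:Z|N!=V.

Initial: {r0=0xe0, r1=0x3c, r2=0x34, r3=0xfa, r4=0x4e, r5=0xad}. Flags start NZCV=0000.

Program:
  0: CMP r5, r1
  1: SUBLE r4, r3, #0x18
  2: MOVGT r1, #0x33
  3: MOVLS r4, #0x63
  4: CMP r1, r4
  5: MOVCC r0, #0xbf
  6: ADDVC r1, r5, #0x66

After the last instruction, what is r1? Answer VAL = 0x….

VAL = 0x13

[0] flags=0011 → (cmp)
[1] flags=0011 LE?T → r4=0xe2
[2] flags=0011 GT?F → skip
[3] flags=0011 LS?F → skip
[4] flags=0000 → (cmp)
[5] flags=0000 CC?T → r0=0xbf
[6] flags=0000 VC?T → r1=0x13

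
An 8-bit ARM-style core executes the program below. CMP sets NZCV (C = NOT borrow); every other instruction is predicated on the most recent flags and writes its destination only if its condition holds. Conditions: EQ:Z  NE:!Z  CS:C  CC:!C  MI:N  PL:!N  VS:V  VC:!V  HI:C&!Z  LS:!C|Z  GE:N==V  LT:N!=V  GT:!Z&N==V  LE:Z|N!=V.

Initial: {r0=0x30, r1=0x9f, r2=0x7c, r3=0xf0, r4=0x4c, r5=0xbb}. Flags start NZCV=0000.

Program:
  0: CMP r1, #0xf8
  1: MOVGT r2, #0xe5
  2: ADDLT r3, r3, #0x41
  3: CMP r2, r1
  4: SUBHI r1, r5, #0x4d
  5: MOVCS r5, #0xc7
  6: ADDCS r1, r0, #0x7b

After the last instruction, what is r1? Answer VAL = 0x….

[0] flags=1000 → (cmp)
[1] flags=1000 GT?F → skip
[2] flags=1000 LT?T → r3=0x31
[3] flags=1001 → (cmp)
[4] flags=1001 HI?F → skip
[5] flags=1001 CS?F → skip
[6] flags=1001 CS?F → skip

VAL = 0x9f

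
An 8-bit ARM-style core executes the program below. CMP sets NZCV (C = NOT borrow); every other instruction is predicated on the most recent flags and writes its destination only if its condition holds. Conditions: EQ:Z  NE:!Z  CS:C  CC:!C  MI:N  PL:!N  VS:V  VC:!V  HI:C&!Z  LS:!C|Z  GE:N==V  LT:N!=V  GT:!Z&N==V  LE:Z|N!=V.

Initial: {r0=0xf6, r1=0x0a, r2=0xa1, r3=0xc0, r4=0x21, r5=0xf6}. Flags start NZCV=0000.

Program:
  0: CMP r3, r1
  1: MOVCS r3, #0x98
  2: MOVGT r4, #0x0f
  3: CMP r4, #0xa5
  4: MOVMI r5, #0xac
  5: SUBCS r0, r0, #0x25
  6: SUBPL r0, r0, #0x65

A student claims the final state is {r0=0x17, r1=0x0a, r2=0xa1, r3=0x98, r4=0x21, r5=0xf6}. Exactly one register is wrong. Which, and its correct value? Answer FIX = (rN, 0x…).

[0] flags=1010 → (cmp)
[1] flags=1010 CS?T → r3=0x98
[2] flags=1010 GT?F → skip
[3] flags=0000 → (cmp)
[4] flags=0000 MI?F → skip
[5] flags=0000 CS?F → skip
[6] flags=0000 PL?T → r0=0x91

FIX = (r0, 0x91)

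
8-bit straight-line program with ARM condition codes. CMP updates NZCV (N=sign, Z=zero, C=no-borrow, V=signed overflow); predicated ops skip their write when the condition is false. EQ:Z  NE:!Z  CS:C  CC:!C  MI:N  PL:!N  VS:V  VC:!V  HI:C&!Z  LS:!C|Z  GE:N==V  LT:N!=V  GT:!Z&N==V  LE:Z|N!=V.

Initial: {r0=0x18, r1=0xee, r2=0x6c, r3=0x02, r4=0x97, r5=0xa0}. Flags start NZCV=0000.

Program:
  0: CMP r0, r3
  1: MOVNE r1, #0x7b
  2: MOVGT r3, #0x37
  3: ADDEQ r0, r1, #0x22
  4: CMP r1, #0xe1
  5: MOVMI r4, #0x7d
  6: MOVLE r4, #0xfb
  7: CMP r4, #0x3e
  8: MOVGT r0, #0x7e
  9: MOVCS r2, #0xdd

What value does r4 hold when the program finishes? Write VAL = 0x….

VAL = 0x7d

0: ✓ CMP  NZCV=0010
1: ✓ MOVNE  r1←0x7b
2: ✓ MOVGT  r3←0x37
3: · ADDEQ
4: ✓ CMP  NZCV=1001
5: ✓ MOVMI  r4←0x7d
6: · MOVLE
7: ✓ CMP  NZCV=0010
8: ✓ MOVGT  r0←0x7e
9: ✓ MOVCS  r2←0xdd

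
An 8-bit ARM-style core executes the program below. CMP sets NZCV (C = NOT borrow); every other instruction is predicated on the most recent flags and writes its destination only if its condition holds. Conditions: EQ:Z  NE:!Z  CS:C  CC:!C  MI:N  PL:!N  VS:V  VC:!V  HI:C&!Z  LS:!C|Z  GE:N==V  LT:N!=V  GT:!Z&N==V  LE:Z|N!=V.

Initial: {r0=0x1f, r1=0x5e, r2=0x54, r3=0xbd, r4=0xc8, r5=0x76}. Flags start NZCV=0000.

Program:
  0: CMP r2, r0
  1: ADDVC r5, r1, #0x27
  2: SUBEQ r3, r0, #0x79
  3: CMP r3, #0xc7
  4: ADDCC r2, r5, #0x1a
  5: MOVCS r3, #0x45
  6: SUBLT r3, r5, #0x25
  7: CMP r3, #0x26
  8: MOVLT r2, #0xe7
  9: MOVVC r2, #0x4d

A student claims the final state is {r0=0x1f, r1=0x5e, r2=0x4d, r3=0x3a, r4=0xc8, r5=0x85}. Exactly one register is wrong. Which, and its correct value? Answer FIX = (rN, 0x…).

FIX = (r3, 0x60)

[0] flags=0010 → (cmp)
[1] flags=0010 VC?T → r5=0x85
[2] flags=0010 EQ?F → skip
[3] flags=1000 → (cmp)
[4] flags=1000 CC?T → r2=0x9f
[5] flags=1000 CS?F → skip
[6] flags=1000 LT?T → r3=0x60
[7] flags=0010 → (cmp)
[8] flags=0010 LT?F → skip
[9] flags=0010 VC?T → r2=0x4d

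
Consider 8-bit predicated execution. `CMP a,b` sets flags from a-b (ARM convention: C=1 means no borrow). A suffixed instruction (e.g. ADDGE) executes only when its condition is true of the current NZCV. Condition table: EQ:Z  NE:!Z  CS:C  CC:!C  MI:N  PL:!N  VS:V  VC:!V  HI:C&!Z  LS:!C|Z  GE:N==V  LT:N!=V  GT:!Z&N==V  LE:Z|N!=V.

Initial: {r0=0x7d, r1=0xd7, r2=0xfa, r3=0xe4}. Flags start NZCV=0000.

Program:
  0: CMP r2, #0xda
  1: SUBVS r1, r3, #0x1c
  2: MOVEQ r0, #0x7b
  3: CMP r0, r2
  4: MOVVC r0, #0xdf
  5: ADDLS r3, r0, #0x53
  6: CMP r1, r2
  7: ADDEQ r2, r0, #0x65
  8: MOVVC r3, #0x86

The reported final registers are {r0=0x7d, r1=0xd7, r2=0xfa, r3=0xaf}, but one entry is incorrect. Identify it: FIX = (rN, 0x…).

FIX = (r3, 0x86)

[0] flags=0010 → (cmp)
[1] flags=0010 VS?F → skip
[2] flags=0010 EQ?F → skip
[3] flags=1001 → (cmp)
[4] flags=1001 VC?F → skip
[5] flags=1001 LS?T → r3=0xd0
[6] flags=1000 → (cmp)
[7] flags=1000 EQ?F → skip
[8] flags=1000 VC?T → r3=0x86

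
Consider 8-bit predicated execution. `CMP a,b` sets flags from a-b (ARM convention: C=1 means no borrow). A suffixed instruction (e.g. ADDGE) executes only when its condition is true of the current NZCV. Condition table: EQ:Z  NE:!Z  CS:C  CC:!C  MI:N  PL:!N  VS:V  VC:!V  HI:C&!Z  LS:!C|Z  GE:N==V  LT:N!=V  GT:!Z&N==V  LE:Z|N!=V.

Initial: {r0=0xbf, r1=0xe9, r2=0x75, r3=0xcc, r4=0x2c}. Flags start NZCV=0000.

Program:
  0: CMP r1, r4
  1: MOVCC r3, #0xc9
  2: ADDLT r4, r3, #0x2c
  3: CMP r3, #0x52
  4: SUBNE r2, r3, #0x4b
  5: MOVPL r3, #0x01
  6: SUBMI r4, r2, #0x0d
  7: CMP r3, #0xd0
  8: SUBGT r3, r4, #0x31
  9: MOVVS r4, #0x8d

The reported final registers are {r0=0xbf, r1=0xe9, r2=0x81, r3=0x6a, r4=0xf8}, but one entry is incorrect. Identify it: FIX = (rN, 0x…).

FIX = (r3, 0xc7)

[0] flags=1010 → (cmp)
[1] flags=1010 CC?F → skip
[2] flags=1010 LT?T → r4=0xf8
[3] flags=0011 → (cmp)
[4] flags=0011 NE?T → r2=0x81
[5] flags=0011 PL?T → r3=0x01
[6] flags=0011 MI?F → skip
[7] flags=0000 → (cmp)
[8] flags=0000 GT?T → r3=0xc7
[9] flags=0000 VS?F → skip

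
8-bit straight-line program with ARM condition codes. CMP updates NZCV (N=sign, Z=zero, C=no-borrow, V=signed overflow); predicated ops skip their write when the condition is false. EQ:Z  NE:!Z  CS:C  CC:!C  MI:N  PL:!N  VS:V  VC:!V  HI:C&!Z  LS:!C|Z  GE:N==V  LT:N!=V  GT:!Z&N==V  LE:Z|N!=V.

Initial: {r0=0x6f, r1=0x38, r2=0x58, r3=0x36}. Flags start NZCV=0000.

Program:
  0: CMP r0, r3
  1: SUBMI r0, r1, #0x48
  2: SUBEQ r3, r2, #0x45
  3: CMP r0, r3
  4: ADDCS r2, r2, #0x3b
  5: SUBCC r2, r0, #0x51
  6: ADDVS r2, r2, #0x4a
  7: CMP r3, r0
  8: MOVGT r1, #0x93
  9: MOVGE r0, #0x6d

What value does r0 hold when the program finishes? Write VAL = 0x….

[0] flags=0010 → (cmp)
[1] flags=0010 MI?F → skip
[2] flags=0010 EQ?F → skip
[3] flags=0010 → (cmp)
[4] flags=0010 CS?T → r2=0x93
[5] flags=0010 CC?F → skip
[6] flags=0010 VS?F → skip
[7] flags=1000 → (cmp)
[8] flags=1000 GT?F → skip
[9] flags=1000 GE?F → skip

VAL = 0x6f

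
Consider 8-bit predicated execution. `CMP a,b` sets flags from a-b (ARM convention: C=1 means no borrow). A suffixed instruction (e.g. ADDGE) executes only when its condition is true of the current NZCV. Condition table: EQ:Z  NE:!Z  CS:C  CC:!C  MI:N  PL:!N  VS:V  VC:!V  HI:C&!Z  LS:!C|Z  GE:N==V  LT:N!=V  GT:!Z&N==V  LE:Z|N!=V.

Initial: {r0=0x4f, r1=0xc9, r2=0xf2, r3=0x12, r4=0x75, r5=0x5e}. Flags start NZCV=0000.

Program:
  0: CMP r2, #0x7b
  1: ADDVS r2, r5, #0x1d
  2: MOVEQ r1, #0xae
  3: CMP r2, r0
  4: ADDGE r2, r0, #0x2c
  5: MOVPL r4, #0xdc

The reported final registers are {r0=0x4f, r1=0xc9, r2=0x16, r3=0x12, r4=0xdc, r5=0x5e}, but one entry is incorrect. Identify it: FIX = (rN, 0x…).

FIX = (r2, 0x7b)

0: ✓ CMP  NZCV=0011
1: ✓ ADDVS  r2←0x7b
2: · MOVEQ
3: ✓ CMP  NZCV=0010
4: ✓ ADDGE  r2←0x7b
5: ✓ MOVPL  r4←0xdc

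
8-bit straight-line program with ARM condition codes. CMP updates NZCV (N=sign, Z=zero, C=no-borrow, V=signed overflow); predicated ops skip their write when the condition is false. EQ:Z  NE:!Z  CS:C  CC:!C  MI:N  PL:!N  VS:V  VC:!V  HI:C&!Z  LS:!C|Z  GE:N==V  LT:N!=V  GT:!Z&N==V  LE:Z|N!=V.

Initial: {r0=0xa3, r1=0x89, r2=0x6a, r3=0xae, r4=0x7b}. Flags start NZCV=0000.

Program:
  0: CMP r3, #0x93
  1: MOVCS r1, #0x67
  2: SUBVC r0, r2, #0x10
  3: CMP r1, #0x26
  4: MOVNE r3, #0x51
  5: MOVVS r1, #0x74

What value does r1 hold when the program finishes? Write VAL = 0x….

0: ✓ CMP  NZCV=0010
1: ✓ MOVCS  r1←0x67
2: ✓ SUBVC  r0←0x5a
3: ✓ CMP  NZCV=0010
4: ✓ MOVNE  r3←0x51
5: · MOVVS

VAL = 0x67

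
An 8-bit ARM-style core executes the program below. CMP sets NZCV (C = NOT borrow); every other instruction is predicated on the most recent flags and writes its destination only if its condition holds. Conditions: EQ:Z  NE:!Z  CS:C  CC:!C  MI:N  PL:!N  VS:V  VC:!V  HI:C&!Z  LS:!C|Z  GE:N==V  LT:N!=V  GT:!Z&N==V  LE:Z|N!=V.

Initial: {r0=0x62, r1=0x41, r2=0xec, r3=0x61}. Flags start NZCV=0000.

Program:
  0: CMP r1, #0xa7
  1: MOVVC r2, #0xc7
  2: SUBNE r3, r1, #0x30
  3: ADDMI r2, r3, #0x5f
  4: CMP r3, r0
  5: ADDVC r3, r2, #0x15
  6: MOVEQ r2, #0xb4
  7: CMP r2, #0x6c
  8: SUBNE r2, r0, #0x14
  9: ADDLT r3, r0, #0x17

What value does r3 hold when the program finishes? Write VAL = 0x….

0: ✓ CMP  NZCV=1001
1: · MOVVC
2: ✓ SUBNE  r3←0x11
3: ✓ ADDMI  r2←0x70
4: ✓ CMP  NZCV=1000
5: ✓ ADDVC  r3←0x85
6: · MOVEQ
7: ✓ CMP  NZCV=0010
8: ✓ SUBNE  r2←0x4e
9: · ADDLT

VAL = 0x85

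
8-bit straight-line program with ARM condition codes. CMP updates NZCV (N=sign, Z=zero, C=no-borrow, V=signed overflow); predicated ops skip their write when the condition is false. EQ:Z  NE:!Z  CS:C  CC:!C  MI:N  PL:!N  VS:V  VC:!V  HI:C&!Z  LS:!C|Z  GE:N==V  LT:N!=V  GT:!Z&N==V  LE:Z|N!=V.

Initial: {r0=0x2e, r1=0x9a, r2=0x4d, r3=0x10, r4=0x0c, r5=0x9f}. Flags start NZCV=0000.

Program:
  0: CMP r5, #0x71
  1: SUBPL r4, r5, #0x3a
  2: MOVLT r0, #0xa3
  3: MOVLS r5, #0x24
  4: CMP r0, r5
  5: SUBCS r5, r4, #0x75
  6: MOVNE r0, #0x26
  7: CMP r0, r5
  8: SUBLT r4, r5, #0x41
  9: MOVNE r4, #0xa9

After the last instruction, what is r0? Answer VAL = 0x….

VAL = 0x26

[0] flags=0011 → (cmp)
[1] flags=0011 PL?T → r4=0x65
[2] flags=0011 LT?T → r0=0xa3
[3] flags=0011 LS?F → skip
[4] flags=0010 → (cmp)
[5] flags=0010 CS?T → r5=0xf0
[6] flags=0010 NE?T → r0=0x26
[7] flags=0000 → (cmp)
[8] flags=0000 LT?F → skip
[9] flags=0000 NE?T → r4=0xa9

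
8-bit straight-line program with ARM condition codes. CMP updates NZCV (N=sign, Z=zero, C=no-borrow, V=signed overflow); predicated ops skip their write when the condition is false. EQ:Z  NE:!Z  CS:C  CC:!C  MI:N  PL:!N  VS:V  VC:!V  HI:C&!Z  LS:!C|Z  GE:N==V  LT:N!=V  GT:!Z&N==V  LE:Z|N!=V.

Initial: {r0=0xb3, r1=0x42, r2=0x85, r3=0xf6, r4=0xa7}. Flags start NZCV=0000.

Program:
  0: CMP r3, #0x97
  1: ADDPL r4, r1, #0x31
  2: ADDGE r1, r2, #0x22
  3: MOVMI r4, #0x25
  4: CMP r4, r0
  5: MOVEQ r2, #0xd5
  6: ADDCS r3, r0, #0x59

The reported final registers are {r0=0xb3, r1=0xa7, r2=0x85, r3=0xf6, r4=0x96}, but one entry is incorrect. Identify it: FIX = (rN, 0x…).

FIX = (r4, 0x73)

[0] flags=0010 → (cmp)
[1] flags=0010 PL?T → r4=0x73
[2] flags=0010 GE?T → r1=0xa7
[3] flags=0010 MI?F → skip
[4] flags=1001 → (cmp)
[5] flags=1001 EQ?F → skip
[6] flags=1001 CS?F → skip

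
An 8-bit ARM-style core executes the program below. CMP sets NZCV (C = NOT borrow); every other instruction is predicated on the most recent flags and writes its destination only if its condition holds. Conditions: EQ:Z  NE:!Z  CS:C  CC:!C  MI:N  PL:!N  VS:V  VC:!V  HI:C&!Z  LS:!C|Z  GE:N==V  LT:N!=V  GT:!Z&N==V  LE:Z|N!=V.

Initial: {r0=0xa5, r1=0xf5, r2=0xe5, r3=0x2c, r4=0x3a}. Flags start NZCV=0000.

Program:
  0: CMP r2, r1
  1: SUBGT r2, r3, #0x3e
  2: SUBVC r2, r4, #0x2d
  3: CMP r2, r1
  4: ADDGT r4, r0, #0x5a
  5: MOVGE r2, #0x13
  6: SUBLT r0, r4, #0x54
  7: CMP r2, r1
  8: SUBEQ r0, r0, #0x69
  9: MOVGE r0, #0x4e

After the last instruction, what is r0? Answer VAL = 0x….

[0] flags=1000 → (cmp)
[1] flags=1000 GT?F → skip
[2] flags=1000 VC?T → r2=0x0d
[3] flags=0000 → (cmp)
[4] flags=0000 GT?T → r4=0xff
[5] flags=0000 GE?T → r2=0x13
[6] flags=0000 LT?F → skip
[7] flags=0000 → (cmp)
[8] flags=0000 EQ?F → skip
[9] flags=0000 GE?T → r0=0x4e

VAL = 0x4e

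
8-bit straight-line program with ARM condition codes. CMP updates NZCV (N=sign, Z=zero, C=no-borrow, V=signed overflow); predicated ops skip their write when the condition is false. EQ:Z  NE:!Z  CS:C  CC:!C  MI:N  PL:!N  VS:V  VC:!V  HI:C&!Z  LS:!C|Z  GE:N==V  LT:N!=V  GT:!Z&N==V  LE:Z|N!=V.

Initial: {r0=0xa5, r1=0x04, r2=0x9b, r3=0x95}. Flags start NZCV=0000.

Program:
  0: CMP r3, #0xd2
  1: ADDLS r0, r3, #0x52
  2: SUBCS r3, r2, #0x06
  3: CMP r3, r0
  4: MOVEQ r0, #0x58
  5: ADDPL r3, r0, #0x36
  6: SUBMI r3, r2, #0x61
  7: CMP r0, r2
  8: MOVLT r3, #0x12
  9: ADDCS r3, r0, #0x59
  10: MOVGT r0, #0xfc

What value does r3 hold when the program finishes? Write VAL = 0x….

[0] flags=1000 → (cmp)
[1] flags=1000 LS?T → r0=0xe7
[2] flags=1000 CS?F → skip
[3] flags=1000 → (cmp)
[4] flags=1000 EQ?F → skip
[5] flags=1000 PL?F → skip
[6] flags=1000 MI?T → r3=0x3a
[7] flags=0010 → (cmp)
[8] flags=0010 LT?F → skip
[9] flags=0010 CS?T → r3=0x40
[10] flags=0010 GT?T → r0=0xfc

VAL = 0x40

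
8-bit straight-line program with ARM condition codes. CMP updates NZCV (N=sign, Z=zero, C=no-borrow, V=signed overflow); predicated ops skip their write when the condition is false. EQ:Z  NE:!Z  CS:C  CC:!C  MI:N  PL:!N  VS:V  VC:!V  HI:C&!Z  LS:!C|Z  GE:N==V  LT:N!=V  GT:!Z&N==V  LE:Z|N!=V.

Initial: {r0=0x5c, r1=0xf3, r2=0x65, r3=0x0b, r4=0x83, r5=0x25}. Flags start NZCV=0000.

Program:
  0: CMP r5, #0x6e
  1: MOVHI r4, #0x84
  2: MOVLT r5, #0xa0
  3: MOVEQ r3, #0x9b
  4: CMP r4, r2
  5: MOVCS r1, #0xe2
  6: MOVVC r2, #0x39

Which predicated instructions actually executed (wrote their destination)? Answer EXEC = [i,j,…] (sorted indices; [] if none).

EXEC = [2,5]

[0] flags=1000 → (cmp)
[1] flags=1000 HI?F → skip
[2] flags=1000 LT?T → r5=0xa0
[3] flags=1000 EQ?F → skip
[4] flags=0011 → (cmp)
[5] flags=0011 CS?T → r1=0xe2
[6] flags=0011 VC?F → skip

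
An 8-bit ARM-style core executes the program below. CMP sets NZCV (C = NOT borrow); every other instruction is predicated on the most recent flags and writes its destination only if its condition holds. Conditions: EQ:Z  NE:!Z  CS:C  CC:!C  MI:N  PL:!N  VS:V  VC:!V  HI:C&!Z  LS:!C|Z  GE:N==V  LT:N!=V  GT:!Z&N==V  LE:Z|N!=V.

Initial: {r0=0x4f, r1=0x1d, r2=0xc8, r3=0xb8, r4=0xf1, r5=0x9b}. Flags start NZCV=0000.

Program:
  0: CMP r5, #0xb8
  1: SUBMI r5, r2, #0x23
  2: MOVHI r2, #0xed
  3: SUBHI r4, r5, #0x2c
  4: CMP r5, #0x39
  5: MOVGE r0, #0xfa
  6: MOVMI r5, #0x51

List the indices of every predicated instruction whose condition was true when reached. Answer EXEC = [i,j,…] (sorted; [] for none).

EXEC = [1]

[0] flags=1000 → (cmp)
[1] flags=1000 MI?T → r5=0xa5
[2] flags=1000 HI?F → skip
[3] flags=1000 HI?F → skip
[4] flags=0011 → (cmp)
[5] flags=0011 GE?F → skip
[6] flags=0011 MI?F → skip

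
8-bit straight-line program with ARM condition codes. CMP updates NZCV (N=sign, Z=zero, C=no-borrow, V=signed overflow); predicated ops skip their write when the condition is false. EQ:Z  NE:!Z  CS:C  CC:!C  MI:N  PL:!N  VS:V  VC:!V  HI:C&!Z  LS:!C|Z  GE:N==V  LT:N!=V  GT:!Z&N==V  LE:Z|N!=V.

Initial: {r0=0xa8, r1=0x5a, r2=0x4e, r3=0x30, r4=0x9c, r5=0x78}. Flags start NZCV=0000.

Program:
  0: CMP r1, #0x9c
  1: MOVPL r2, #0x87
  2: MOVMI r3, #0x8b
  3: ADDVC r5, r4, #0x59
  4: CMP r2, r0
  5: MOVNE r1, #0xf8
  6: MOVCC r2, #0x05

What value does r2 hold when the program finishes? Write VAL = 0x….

[0] flags=1001 → (cmp)
[1] flags=1001 PL?F → skip
[2] flags=1001 MI?T → r3=0x8b
[3] flags=1001 VC?F → skip
[4] flags=1001 → (cmp)
[5] flags=1001 NE?T → r1=0xf8
[6] flags=1001 CC?T → r2=0x05

VAL = 0x05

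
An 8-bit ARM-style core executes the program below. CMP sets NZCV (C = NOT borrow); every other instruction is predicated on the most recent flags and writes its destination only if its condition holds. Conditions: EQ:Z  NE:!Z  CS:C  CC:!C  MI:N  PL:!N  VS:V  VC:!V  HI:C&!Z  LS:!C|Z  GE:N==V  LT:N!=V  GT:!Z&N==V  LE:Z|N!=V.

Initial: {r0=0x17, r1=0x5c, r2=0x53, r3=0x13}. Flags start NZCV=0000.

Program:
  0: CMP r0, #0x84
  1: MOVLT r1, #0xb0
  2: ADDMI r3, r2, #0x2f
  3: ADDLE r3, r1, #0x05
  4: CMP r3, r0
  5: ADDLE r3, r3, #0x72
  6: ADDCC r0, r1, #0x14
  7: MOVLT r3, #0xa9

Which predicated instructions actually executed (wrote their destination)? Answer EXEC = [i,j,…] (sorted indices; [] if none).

[0] flags=1001 → (cmp)
[1] flags=1001 LT?F → skip
[2] flags=1001 MI?T → r3=0x82
[3] flags=1001 LE?F → skip
[4] flags=0011 → (cmp)
[5] flags=0011 LE?T → r3=0xf4
[6] flags=0011 CC?F → skip
[7] flags=0011 LT?T → r3=0xa9

EXEC = [2,5,7]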